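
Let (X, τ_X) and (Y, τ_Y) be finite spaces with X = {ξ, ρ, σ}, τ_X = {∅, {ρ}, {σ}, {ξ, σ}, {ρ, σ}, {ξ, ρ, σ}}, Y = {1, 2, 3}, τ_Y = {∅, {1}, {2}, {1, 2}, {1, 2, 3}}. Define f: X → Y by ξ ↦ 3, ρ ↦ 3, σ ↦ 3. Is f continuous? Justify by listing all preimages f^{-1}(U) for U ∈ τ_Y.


f IS continuous.

Compute f^{-1}(U) for each U ∈ τ_Y:
  U = ∅: f^{-1}(U) = ∅ ∈ τ_X ✓.
  U = {1}: f^{-1}(U) = ∅ ∈ τ_X ✓.
  U = {2}: f^{-1}(U) = ∅ ∈ τ_X ✓.
  U = {1, 2}: f^{-1}(U) = ∅ ∈ τ_X ✓.
  U = {1, 2, 3}: f^{-1}(U) = {ξ, ρ, σ} ∈ τ_X ✓.
Every preimage lies in τ_X, so f IS continuous.


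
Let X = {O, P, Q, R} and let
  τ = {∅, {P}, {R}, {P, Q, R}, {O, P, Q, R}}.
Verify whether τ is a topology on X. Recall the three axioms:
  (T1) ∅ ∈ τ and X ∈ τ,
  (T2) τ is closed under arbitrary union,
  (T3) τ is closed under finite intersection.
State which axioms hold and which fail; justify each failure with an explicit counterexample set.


τ is NOT a topology on X.

Axiom (T1): ∅ ∈ τ? Yes; X ∈ τ? Yes.
Axiom (T2/T3): check pairwise unions and intersections of members of τ.
Counterexample for (T2): {P} ∪ {R} = {P, R} ∉ τ. Therefore τ is NOT a topology.


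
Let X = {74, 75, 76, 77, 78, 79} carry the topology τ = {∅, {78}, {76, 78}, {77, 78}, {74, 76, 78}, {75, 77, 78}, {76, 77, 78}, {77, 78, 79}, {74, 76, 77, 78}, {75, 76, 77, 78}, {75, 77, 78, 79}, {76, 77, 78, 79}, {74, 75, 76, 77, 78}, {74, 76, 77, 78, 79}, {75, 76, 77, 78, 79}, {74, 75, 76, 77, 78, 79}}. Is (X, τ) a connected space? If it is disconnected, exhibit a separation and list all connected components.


(X, τ) is connected.

Find clopen sets (U ∈ τ with X ∖ U ∈ τ):
  U = ∅, X ∖ U = {74, 75, 76, 77, 78, 79} — both open, so U is clopen.
  U = {74, 75, 76, 77, 78, 79}, X ∖ U = ∅ — both open, so U is clopen.
Only trivial clopens (∅ and X) exist, so (X, τ) is connected.
Compute connected components by grouping points that agree on all clopens:
  component: {74, 75, 76, 77, 78, 79}


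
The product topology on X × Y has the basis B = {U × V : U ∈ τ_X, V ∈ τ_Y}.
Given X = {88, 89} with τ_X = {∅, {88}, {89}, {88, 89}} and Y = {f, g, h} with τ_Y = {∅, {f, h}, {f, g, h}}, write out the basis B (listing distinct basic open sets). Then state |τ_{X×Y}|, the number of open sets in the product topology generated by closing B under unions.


Basis B = {∅ × ∅, {88} × {f, h}, {89} × {f, h}, {88} × {f, g, h}, {89} × {f, g, h}, {88, 89} × {f, h}, {88, 89} × {f, g, h}}; |τ_{X×Y}| = 9.

Enumerate products U × V with U ∈ τ_X, V ∈ τ_Y (deduplicated):
  ∅ × ∅ = {} (∅)
  {88} × {f, h} = {(88,f), (88,h)}
  {89} × {f, h} = {(89,f), (89,h)}
  {88} × {f, g, h} = {(88,f), (88,g), (88,h)}
  {89} × {f, g, h} = {(89,f), (89,g), (89,h)}
  {88, 89} × {f, h} = {(88,f), (88,h), (89,f), (89,h)}
  {88, 89} × {f, g, h} = {(88,f), (88,g), (88,h), (89,f), (89,g), (89,h)}
These 7 distinct sets form the basis B.
Close under arbitrary unions to get τ_{X×Y}; counting gives |τ_{X×Y}| = 9.


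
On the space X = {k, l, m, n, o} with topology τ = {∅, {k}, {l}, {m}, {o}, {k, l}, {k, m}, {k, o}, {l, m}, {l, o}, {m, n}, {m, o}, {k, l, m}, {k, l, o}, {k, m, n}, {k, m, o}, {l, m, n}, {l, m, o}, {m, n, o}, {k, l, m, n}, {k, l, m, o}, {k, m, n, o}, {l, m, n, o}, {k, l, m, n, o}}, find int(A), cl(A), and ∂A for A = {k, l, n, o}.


int(A) = {k, l, o}, cl(A) = {k, l, n, o}, ∂A = {n}.

Closed sets in (X, τ) are complements of opens:
  closed(X, τ) = {∅, {k}, {l}, {n}, {o}, {k, l}, {k, n}, {k, o}, {l, n}, {l, o}, {m, n}, {n, o}, {k, l, n}, {k, l, o}, {k, m, n}, {k, n, o}, {l, m, n}, {l, n, o}, {m, n, o}, {k, l, m, n}, {k, l, n, o}, {k, m, n, o}, {l, m, n, o}, {k, l, m, n, o}}.
int(A) = ⋃ {U ∈ τ : U ⊆ A}. Opens contained in A: ∅, {k}, {l}, {o}, {k, l}, {k, o}, {l, o}, {k, l, o}.
Taking the union of these: int(A) = {k, l, o}.
cl(A) = ⋂ {C closed : A ⊆ C}. Closed sets containing A: {k, l, n, o}, {k, l, m, n, o}.
Intersecting these: cl(A) = {k, l, n, o}.
∂A = cl(A) ∖ int(A) = {k, l, n, o} ∖ {k, l, o} = {n}.


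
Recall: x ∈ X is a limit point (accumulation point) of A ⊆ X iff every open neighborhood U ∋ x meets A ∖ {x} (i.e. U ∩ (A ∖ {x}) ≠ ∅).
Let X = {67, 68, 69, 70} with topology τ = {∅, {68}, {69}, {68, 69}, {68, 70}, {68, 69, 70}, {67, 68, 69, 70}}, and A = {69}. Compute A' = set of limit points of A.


A' = {67}

For each x ∈ X, list the open sets U ∈ τ with x ∈ U, then check whether U ∩ (A ∖ {x}) ≠ ∅ for every such U.
  x = 67: opens ∋ x are {67, 68, 69, 70}; each meets A ∖ {67}, so x IS a limit point.
  x = 68: open {68} ∋ x has {68} ∩ (A ∖ {68}) = ∅, so x is NOT a limit point.
  x = 69: open {69} ∋ x has {69} ∩ (A ∖ {69}) = ∅, so x is NOT a limit point.
  x = 70: open {68, 70} ∋ x has {68, 70} ∩ (A ∖ {70}) = ∅, so x is NOT a limit point.
Collecting: A' = {67}.


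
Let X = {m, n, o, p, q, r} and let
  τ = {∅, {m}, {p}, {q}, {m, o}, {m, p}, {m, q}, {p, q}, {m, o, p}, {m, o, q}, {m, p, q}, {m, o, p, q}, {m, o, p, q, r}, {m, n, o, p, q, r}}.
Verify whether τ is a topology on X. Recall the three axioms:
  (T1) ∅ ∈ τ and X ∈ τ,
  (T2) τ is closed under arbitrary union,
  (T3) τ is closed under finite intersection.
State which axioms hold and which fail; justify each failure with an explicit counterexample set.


τ IS a topology on X.

Axiom (T1): ∅ ∈ τ? Yes; X ∈ τ? Yes.
Axiom (T2/T3): check pairwise unions and intersections of members of τ.
All pairwise intersections and unions checked — each lies in τ. Therefore τ satisfies (T1), (T2), (T3): it IS a topology on X.


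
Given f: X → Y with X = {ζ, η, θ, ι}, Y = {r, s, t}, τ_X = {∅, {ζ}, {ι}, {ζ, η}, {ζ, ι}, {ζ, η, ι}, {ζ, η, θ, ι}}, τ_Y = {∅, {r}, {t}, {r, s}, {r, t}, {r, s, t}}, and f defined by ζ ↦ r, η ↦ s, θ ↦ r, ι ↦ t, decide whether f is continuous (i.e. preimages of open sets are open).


f is NOT continuous.

Compute f^{-1}(U) for each U ∈ τ_Y:
  U = ∅: f^{-1}(U) = ∅ ∈ τ_X ✓.
  U = {r}: f^{-1}(U) = {ζ, θ} ∉ τ_X ✗.
  U = {t}: f^{-1}(U) = {ι} ∈ τ_X ✓.
  U = {r, s}: f^{-1}(U) = {ζ, η, θ} ∉ τ_X ✗.
  U = {r, t}: f^{-1}(U) = {ζ, θ, ι} ∉ τ_X ✗.
  U = {r, s, t}: f^{-1}(U) = {ζ, η, θ, ι} ∈ τ_X ✓.
Found U = {r} with f^{-1}(U) = {ζ, θ} not in τ_X. Therefore f is NOT continuous.


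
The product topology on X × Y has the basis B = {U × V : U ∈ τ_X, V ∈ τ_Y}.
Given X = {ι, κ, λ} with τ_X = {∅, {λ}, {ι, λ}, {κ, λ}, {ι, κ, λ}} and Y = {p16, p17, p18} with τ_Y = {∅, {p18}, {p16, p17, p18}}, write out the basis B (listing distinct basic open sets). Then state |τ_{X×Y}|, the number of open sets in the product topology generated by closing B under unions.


Basis B = {∅ × ∅, {λ} × {p18}, {ι, λ} × {p18}, {κ, λ} × {p18}, {ι, κ, λ} × {p18}, {λ} × {p16, p17, p18}, {ι, λ} × {p16, p17, p18}, {κ, λ} × {p16, p17, p18}, {ι, κ, λ} × {p16, p17, p18}}; |τ_{X×Y}| = 14.

Enumerate products U × V with U ∈ τ_X, V ∈ τ_Y (deduplicated):
  ∅ × ∅ = {} (∅)
  {λ} × {p18} = {(λ,p18)}
  {ι, λ} × {p18} = {(ι,p18), (λ,p18)}
  {κ, λ} × {p18} = {(κ,p18), (λ,p18)}
  {ι, κ, λ} × {p18} = {(ι,p18), (κ,p18), (λ,p18)}
  {λ} × {p16, p17, p18} = {(λ,p16), (λ,p17), (λ,p18)}
  {ι, λ} × {p16, p17, p18} = {(ι,p16), (ι,p17), (ι,p18), (λ,p16), (λ,p17), (λ,p18)}
  {κ, λ} × {p16, p17, p18} = {(κ,p16), (κ,p17), (κ,p18), (λ,p16), (λ,p17), (λ,p18)}
  {ι, κ, λ} × {p16, p17, p18} = {(ι,p16), (ι,p17), (ι,p18), (κ,p16), (κ,p17), (κ,p18), (λ,p16), (λ,p17), (λ,p18)}
These 9 distinct sets form the basis B.
Close under arbitrary unions to get τ_{X×Y}; counting gives |τ_{X×Y}| = 14.


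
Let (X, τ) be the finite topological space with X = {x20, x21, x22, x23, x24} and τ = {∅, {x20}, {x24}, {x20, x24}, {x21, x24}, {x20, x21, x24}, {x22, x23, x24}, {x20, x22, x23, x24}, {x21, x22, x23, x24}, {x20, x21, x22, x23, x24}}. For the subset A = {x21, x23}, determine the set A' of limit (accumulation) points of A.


A' = {x22}

For each x ∈ X, list the open sets U ∈ τ with x ∈ U, then check whether U ∩ (A ∖ {x}) ≠ ∅ for every such U.
  x = x20: open {x20} ∋ x has {x20} ∩ (A ∖ {x20}) = ∅, so x is NOT a limit point.
  x = x21: open {x21, x24} ∋ x has {x21, x24} ∩ (A ∖ {x21}) = ∅, so x is NOT a limit point.
  x = x22: opens ∋ x are {x22, x23, x24}, {x20, x22, x23, x24}, {x21, x22, x23, x24}, {x20, x21, x22, x23, x24}; each meets A ∖ {x22}, so x IS a limit point.
  x = x23: open {x22, x23, x24} ∋ x has {x22, x23, x24} ∩ (A ∖ {x23}) = ∅, so x is NOT a limit point.
  x = x24: open {x24} ∋ x has {x24} ∩ (A ∖ {x24}) = ∅, so x is NOT a limit point.
Collecting: A' = {x22}.


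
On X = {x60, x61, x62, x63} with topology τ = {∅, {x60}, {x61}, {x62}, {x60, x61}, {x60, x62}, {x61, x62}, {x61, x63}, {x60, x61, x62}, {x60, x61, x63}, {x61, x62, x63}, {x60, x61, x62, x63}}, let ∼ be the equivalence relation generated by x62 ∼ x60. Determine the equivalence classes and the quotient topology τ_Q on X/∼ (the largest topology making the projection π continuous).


X/∼ = {[x60=x62], [x61], [x63]}; |τ_Q| = 6.

Equivalence classes: [x60=x62], [x61], [x63].
Quotient map π: X → X/∼ sends x60 ↦ [x60=x62], x61 ↦ [x61], x62 ↦ [x60=x62], x63 ↦ [x63].
For each subset V ⊆ X/∼, compute π^{-1}(V) ⊆ X and check whether π^{-1}(V) ∈ τ. V is open in τ_Q iff π^{-1}(V) ∈ τ.
  V = {}: π^{-1}(V) = ∅ ∈ τ ✓.
  V = {[x60=x62]}: π^{-1}(V) = {x60, x62} ∈ τ ✓.
  V = {[x61]}: π^{-1}(V) = {x61} ∈ τ ✓.
  V = {[x60=x62], [x61]}: π^{-1}(V) = {x60, x61, x62} ∈ τ ✓.
  V = {[x63]}: π^{-1}(V) = {x63} ∉ τ ✗.
  V = {[x60=x62], [x63]}: π^{-1}(V) = {x60, x62, x63} ∉ τ ✗.
  V = {[x61], [x63]}: π^{-1}(V) = {x61, x63} ∈ τ ✓.
  V = {[x60=x62], [x61], [x63]}: π^{-1}(V) = {x60, x61, x62, x63} ∈ τ ✓.
Open sets in the quotient: τ_Q = {{}, {[x60=x62]}, {[x61]}, {[x60=x62], [x61]}, {[x61], [x63]}, {[x60=x62], [x61], [x63]}} (6 elements).


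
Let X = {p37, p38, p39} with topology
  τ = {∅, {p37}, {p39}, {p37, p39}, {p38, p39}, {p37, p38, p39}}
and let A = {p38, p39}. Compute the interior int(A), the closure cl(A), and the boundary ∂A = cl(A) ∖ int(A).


int(A) = {p38, p39}, cl(A) = {p38, p39}, ∂A = ∅.

Closed sets in (X, τ) are complements of opens:
  closed(X, τ) = {∅, {p37}, {p38}, {p37, p38}, {p38, p39}, {p37, p38, p39}}.
int(A) = ⋃ {U ∈ τ : U ⊆ A}. Opens contained in A: ∅, {p39}, {p38, p39}.
Taking the union of these: int(A) = {p38, p39}.
cl(A) = ⋂ {C closed : A ⊆ C}. Closed sets containing A: {p38, p39}, {p37, p38, p39}.
Intersecting these: cl(A) = {p38, p39}.
∂A = cl(A) ∖ int(A) = {p38, p39} ∖ {p38, p39} = ∅.


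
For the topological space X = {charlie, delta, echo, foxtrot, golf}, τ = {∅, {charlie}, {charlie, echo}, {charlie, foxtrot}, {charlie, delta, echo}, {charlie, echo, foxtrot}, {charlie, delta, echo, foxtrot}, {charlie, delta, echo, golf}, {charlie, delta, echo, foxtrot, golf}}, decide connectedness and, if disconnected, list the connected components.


(X, τ) is connected.

Find clopen sets (U ∈ τ with X ∖ U ∈ τ):
  U = ∅, X ∖ U = {charlie, delta, echo, foxtrot, golf} — both open, so U is clopen.
  U = {charlie, delta, echo, foxtrot, golf}, X ∖ U = ∅ — both open, so U is clopen.
Only trivial clopens (∅ and X) exist, so (X, τ) is connected.
Compute connected components by grouping points that agree on all clopens:
  component: {charlie, delta, echo, foxtrot, golf}


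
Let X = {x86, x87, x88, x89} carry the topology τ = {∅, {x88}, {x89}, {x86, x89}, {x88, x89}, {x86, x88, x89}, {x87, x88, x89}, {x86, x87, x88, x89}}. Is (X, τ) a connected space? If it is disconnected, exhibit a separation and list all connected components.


(X, τ) is connected.

Find clopen sets (U ∈ τ with X ∖ U ∈ τ):
  U = ∅, X ∖ U = {x86, x87, x88, x89} — both open, so U is clopen.
  U = {x86, x87, x88, x89}, X ∖ U = ∅ — both open, so U is clopen.
Only trivial clopens (∅ and X) exist, so (X, τ) is connected.
Compute connected components by grouping points that agree on all clopens:
  component: {x86, x87, x88, x89}


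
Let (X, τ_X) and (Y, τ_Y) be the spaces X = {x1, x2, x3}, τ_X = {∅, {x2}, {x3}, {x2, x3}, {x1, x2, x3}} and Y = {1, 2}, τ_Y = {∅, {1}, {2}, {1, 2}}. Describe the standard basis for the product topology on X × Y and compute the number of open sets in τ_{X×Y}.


Basis B = {∅ × ∅, {x2} × {1}, {x2} × {2}, {x3} × {1}, {x3} × {2}, {x2} × {1, 2}, {x2, x3} × {1}, {x2, x3} × {2}, {x3} × {1, 2}, {x1, x2, x3} × {1}, {x1, x2, x3} × {2}, {x2, x3} × {1, 2}, {x1, x2, x3} × {1, 2}}; |τ_{X×Y}| = 25.

Enumerate products U × V with U ∈ τ_X, V ∈ τ_Y (deduplicated):
  ∅ × ∅ = {} (∅)
  {x2} × {1} = {(x2,1)}
  {x2} × {2} = {(x2,2)}
  {x3} × {1} = {(x3,1)}
  {x3} × {2} = {(x3,2)}
  {x2} × {1, 2} = {(x2,1), (x2,2)}
  {x2, x3} × {1} = {(x2,1), (x3,1)}
  {x2, x3} × {2} = {(x2,2), (x3,2)}
  {x3} × {1, 2} = {(x3,1), (x3,2)}
  {x1, x2, x3} × {1} = {(x1,1), (x2,1), (x3,1)}
  {x1, x2, x3} × {2} = {(x1,2), (x2,2), (x3,2)}
  {x2, x3} × {1, 2} = {(x2,1), (x2,2), (x3,1), (x3,2)}
  {x1, x2, x3} × {1, 2} = {(x1,1), (x1,2), (x2,1), (x2,2), (x3,1), (x3,2)}
These 13 distinct sets form the basis B.
Close under arbitrary unions to get τ_{X×Y}; counting gives |τ_{X×Y}| = 25.


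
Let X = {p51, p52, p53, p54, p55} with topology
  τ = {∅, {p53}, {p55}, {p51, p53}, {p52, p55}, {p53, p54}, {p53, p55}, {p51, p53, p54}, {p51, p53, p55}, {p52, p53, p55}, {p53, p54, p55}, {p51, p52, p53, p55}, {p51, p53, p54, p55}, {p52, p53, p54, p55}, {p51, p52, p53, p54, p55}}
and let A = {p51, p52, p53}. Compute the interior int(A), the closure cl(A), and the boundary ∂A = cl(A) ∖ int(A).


int(A) = {p51, p53}, cl(A) = {p51, p52, p53, p54}, ∂A = {p52, p54}.

Closed sets in (X, τ) are complements of opens:
  closed(X, τ) = {∅, {p51}, {p52}, {p54}, {p51, p52}, {p51, p54}, {p52, p54}, {p52, p55}, {p51, p52, p54}, {p51, p52, p55}, {p51, p53, p54}, {p52, p54, p55}, {p51, p52, p53, p54}, {p51, p52, p54, p55}, {p51, p52, p53, p54, p55}}.
int(A) = ⋃ {U ∈ τ : U ⊆ A}. Opens contained in A: ∅, {p53}, {p51, p53}.
Taking the union of these: int(A) = {p51, p53}.
cl(A) = ⋂ {C closed : A ⊆ C}. Closed sets containing A: {p51, p52, p53, p54}, {p51, p52, p53, p54, p55}.
Intersecting these: cl(A) = {p51, p52, p53, p54}.
∂A = cl(A) ∖ int(A) = {p51, p52, p53, p54} ∖ {p51, p53} = {p52, p54}.


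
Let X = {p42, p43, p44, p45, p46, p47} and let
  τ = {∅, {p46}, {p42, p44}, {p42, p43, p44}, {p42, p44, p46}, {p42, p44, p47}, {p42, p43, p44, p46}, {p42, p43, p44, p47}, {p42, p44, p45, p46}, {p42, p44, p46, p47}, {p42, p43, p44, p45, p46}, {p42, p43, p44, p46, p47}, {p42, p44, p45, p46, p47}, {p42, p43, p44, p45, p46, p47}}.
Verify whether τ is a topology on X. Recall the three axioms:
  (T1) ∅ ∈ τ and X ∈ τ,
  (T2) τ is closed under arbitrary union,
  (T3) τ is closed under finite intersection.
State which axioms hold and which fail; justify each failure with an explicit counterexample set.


τ IS a topology on X.

Axiom (T1): ∅ ∈ τ? Yes; X ∈ τ? Yes.
Axiom (T2/T3): check pairwise unions and intersections of members of τ.
All pairwise intersections and unions checked — each lies in τ. Therefore τ satisfies (T1), (T2), (T3): it IS a topology on X.


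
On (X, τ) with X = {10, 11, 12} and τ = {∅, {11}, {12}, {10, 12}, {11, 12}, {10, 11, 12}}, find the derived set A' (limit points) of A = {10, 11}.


A' = ∅

For each x ∈ X, list the open sets U ∈ τ with x ∈ U, then check whether U ∩ (A ∖ {x}) ≠ ∅ for every such U.
  x = 10: open {10, 12} ∋ x has {10, 12} ∩ (A ∖ {10}) = ∅, so x is NOT a limit point.
  x = 11: open {11} ∋ x has {11} ∩ (A ∖ {11}) = ∅, so x is NOT a limit point.
  x = 12: open {12} ∋ x has {12} ∩ (A ∖ {12}) = ∅, so x is NOT a limit point.
Collecting: A' = ∅.


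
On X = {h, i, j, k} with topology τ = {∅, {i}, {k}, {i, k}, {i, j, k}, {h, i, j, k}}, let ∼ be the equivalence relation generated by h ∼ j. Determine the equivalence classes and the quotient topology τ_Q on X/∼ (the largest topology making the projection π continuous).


X/∼ = {[h=j], [i], [k]}; |τ_Q| = 5.

Equivalence classes: [h=j], [i], [k].
Quotient map π: X → X/∼ sends h ↦ [h=j], i ↦ [i], j ↦ [h=j], k ↦ [k].
For each subset V ⊆ X/∼, compute π^{-1}(V) ⊆ X and check whether π^{-1}(V) ∈ τ. V is open in τ_Q iff π^{-1}(V) ∈ τ.
  V = {}: π^{-1}(V) = ∅ ∈ τ ✓.
  V = {[h=j]}: π^{-1}(V) = {h, j} ∉ τ ✗.
  V = {[i]}: π^{-1}(V) = {i} ∈ τ ✓.
  V = {[h=j], [i]}: π^{-1}(V) = {h, i, j} ∉ τ ✗.
  V = {[k]}: π^{-1}(V) = {k} ∈ τ ✓.
  V = {[h=j], [k]}: π^{-1}(V) = {h, j, k} ∉ τ ✗.
  V = {[i], [k]}: π^{-1}(V) = {i, k} ∈ τ ✓.
  V = {[h=j], [i], [k]}: π^{-1}(V) = {h, i, j, k} ∈ τ ✓.
Open sets in the quotient: τ_Q = {{}, {[i]}, {[k]}, {[i], [k]}, {[h=j], [i], [k]}} (5 elements).


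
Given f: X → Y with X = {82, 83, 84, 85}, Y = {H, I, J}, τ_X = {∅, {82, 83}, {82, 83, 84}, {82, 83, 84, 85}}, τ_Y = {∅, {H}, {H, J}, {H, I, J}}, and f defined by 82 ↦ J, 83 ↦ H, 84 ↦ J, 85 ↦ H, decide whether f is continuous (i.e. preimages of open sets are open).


f is NOT continuous.

Compute f^{-1}(U) for each U ∈ τ_Y:
  U = ∅: f^{-1}(U) = ∅ ∈ τ_X ✓.
  U = {H}: f^{-1}(U) = {83, 85} ∉ τ_X ✗.
  U = {H, J}: f^{-1}(U) = {82, 83, 84, 85} ∈ τ_X ✓.
  U = {H, I, J}: f^{-1}(U) = {82, 83, 84, 85} ∈ τ_X ✓.
Found U = {H} with f^{-1}(U) = {83, 85} not in τ_X. Therefore f is NOT continuous.


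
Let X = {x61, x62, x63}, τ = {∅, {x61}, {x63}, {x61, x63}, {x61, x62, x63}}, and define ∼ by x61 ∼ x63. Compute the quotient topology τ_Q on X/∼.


X/∼ = {[x61=x63], [x62]}; |τ_Q| = 3.

Equivalence classes: [x61=x63], [x62].
Quotient map π: X → X/∼ sends x61 ↦ [x61=x63], x62 ↦ [x62], x63 ↦ [x61=x63].
For each subset V ⊆ X/∼, compute π^{-1}(V) ⊆ X and check whether π^{-1}(V) ∈ τ. V is open in τ_Q iff π^{-1}(V) ∈ τ.
  V = {}: π^{-1}(V) = ∅ ∈ τ ✓.
  V = {[x61=x63]}: π^{-1}(V) = {x61, x63} ∈ τ ✓.
  V = {[x62]}: π^{-1}(V) = {x62} ∉ τ ✗.
  V = {[x61=x63], [x62]}: π^{-1}(V) = {x61, x62, x63} ∈ τ ✓.
Open sets in the quotient: τ_Q = {{}, {[x61=x63]}, {[x61=x63], [x62]}} (3 elements).


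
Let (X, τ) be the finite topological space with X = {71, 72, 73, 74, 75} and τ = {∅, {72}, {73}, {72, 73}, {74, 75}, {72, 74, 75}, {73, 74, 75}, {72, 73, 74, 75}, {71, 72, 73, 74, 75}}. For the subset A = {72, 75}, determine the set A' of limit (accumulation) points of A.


A' = {71, 74}

For each x ∈ X, list the open sets U ∈ τ with x ∈ U, then check whether U ∩ (A ∖ {x}) ≠ ∅ for every such U.
  x = 71: opens ∋ x are {71, 72, 73, 74, 75}; each meets A ∖ {71}, so x IS a limit point.
  x = 72: open {72} ∋ x has {72} ∩ (A ∖ {72}) = ∅, so x is NOT a limit point.
  x = 73: open {73} ∋ x has {73} ∩ (A ∖ {73}) = ∅, so x is NOT a limit point.
  x = 74: opens ∋ x are {74, 75}, {72, 74, 75}, {73, 74, 75}, {72, 73, 74, 75}, {71, 72, 73, 74, 75}; each meets A ∖ {74}, so x IS a limit point.
  x = 75: open {74, 75} ∋ x has {74, 75} ∩ (A ∖ {75}) = ∅, so x is NOT a limit point.
Collecting: A' = {71, 74}.


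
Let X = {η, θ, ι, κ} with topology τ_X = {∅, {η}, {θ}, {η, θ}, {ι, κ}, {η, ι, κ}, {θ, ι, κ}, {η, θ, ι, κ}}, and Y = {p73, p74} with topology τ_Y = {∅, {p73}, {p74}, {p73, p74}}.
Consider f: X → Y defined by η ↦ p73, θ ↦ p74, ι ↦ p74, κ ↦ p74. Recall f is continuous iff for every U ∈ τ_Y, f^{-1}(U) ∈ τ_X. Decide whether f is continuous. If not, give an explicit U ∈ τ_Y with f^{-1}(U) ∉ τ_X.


f IS continuous.

Compute f^{-1}(U) for each U ∈ τ_Y:
  U = ∅: f^{-1}(U) = ∅ ∈ τ_X ✓.
  U = {p73}: f^{-1}(U) = {η} ∈ τ_X ✓.
  U = {p74}: f^{-1}(U) = {θ, ι, κ} ∈ τ_X ✓.
  U = {p73, p74}: f^{-1}(U) = {η, θ, ι, κ} ∈ τ_X ✓.
Every preimage lies in τ_X, so f IS continuous.


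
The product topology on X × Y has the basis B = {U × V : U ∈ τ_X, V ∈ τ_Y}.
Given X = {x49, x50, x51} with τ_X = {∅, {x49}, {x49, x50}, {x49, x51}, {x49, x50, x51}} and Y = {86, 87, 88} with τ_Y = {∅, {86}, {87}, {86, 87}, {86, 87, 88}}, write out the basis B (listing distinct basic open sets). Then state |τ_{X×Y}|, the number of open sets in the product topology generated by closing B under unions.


Basis B = {∅ × ∅, {x49} × {86}, {x49} × {87}, {x49} × {86, 87}, {x49, x50} × {86}, {x49, x51} × {86}, {x49, x50} × {87}, {x49, x51} × {87}, {x49} × {86, 87, 88}, {x49, x50, x51} × {86}, {x49, x50, x51} × {87}, {x49, x50} × {86, 87}, {x49, x51} × {86, 87}, {x49, x50} × {86, 87, 88}, {x49, x51} × {86, 87, 88}, {x49, x50, x51} × {86, 87}, {x49, x50, x51} × {86, 87, 88}}; |τ_{X×Y}| = 50.

Enumerate products U × V with U ∈ τ_X, V ∈ τ_Y (deduplicated):
  ∅ × ∅ = {} (∅)
  {x49} × {86} = {(x49,86)}
  {x49} × {87} = {(x49,87)}
  {x49} × {86, 87} = {(x49,86), (x49,87)}
  {x49, x50} × {86} = {(x49,86), (x50,86)}
  {x49, x51} × {86} = {(x49,86), (x51,86)}
  {x49, x50} × {87} = {(x49,87), (x50,87)}
  {x49, x51} × {87} = {(x49,87), (x51,87)}
  {x49} × {86, 87, 88} = {(x49,86), (x49,87), (x49,88)}
  {x49, x50, x51} × {86} = {(x49,86), (x50,86), (x51,86)}
  {x49, x50, x51} × {87} = {(x49,87), (x50,87), (x51,87)}
  {x49, x50} × {86, 87} = {(x49,86), (x49,87), (x50,86), (x50,87)}
  {x49, x51} × {86, 87} = {(x49,86), (x49,87), (x51,86), (x51,87)}
  {x49, x50} × {86, 87, 88} = {(x49,86), (x49,87), (x49,88), (x50,86), (x50,87), (x50,88)}
  {x49, x51} × {86, 87, 88} = {(x49,86), (x49,87), (x49,88), (x51,86), (x51,87), (x51,88)}
  {x49, x50, x51} × {86, 87} = {(x49,86), (x49,87), (x50,86), (x50,87), (x51,86), (x51,87)}
  {x49, x50, x51} × {86, 87, 88} = {(x49,86), (x49,87), (x49,88), (x50,86), (x50,87), (x50,88), (x51,86), (x51,87), (x51,88)}
These 17 distinct sets form the basis B.
Close under arbitrary unions to get τ_{X×Y}; counting gives |τ_{X×Y}| = 50.


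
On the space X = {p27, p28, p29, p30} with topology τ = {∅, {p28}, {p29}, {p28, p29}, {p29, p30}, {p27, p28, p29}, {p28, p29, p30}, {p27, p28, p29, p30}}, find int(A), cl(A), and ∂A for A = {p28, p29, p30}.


int(A) = {p28, p29, p30}, cl(A) = {p27, p28, p29, p30}, ∂A = {p27}.

Closed sets in (X, τ) are complements of opens:
  closed(X, τ) = {∅, {p27}, {p30}, {p27, p28}, {p27, p30}, {p27, p28, p30}, {p27, p29, p30}, {p27, p28, p29, p30}}.
int(A) = ⋃ {U ∈ τ : U ⊆ A}. Opens contained in A: ∅, {p28}, {p29}, {p28, p29}, {p29, p30}, {p28, p29, p30}.
Taking the union of these: int(A) = {p28, p29, p30}.
cl(A) = ⋂ {C closed : A ⊆ C}. Closed sets containing A: {p27, p28, p29, p30}.
Intersecting these: cl(A) = {p27, p28, p29, p30}.
∂A = cl(A) ∖ int(A) = {p27, p28, p29, p30} ∖ {p28, p29, p30} = {p27}.


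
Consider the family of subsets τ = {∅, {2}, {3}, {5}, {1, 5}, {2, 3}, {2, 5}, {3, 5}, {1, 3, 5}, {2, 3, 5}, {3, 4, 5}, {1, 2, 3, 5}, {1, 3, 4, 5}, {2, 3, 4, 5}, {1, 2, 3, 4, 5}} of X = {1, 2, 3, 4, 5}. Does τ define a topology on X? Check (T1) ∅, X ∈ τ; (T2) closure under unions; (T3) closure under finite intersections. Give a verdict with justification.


τ is NOT a topology on X.

Axiom (T1): ∅ ∈ τ? Yes; X ∈ τ? Yes.
Axiom (T2/T3): check pairwise unions and intersections of members of τ.
Counterexample for (T2): {2} ∪ {1, 5} = {1, 2, 5} ∉ τ. Therefore τ is NOT a topology.


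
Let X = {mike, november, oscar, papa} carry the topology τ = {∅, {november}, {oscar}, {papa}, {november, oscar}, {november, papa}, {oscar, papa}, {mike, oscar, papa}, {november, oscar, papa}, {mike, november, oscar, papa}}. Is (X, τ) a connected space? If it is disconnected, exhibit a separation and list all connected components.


(X, τ) is disconnected; components = [{november}, {mike, oscar, papa}].

Find clopen sets (U ∈ τ with X ∖ U ∈ τ):
  U = ∅, X ∖ U = {mike, november, oscar, papa} — both open, so U is clopen.
  U = {november}, X ∖ U = {mike, oscar, papa} — both open, so U is clopen.
  U = {mike, oscar, papa}, X ∖ U = {november} — both open, so U is clopen.
  U = {mike, november, oscar, papa}, X ∖ U = ∅ — both open, so U is clopen.
Nontrivial clopen(s) exist: e.g. {november}. So (X, τ) is disconnected.
Compute connected components by grouping points that agree on all clopens:
  component: {november}
  component: {mike, oscar, papa}


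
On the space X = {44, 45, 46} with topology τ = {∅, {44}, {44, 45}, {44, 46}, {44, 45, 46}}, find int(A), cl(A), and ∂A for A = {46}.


int(A) = ∅, cl(A) = {46}, ∂A = {46}.

Closed sets in (X, τ) are complements of opens:
  closed(X, τ) = {∅, {45}, {46}, {45, 46}, {44, 45, 46}}.
int(A) = ⋃ {U ∈ τ : U ⊆ A}. Opens contained in A: ∅.
Taking the union of these: int(A) = ∅.
cl(A) = ⋂ {C closed : A ⊆ C}. Closed sets containing A: {46}, {45, 46}, {44, 45, 46}.
Intersecting these: cl(A) = {46}.
∂A = cl(A) ∖ int(A) = {46} ∖ ∅ = {46}.


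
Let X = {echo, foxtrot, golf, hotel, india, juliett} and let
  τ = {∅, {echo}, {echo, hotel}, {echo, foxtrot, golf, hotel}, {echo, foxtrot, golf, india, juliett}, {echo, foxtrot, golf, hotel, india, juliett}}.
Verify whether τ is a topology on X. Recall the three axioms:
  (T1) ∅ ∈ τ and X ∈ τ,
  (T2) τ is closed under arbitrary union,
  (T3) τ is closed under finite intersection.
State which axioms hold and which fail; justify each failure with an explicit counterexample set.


τ is NOT a topology on X.

Axiom (T1): ∅ ∈ τ? Yes; X ∈ τ? Yes.
Axiom (T2/T3): check pairwise unions and intersections of members of τ.
Counterexample for (T3): {echo, foxtrot, golf, hotel} ∩ {echo, foxtrot, golf, india, juliett} = {echo, foxtrot, golf} ∉ τ. Therefore τ is NOT a topology.


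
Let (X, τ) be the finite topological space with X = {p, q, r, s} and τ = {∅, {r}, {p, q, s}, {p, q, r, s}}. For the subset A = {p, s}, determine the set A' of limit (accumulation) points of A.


A' = {p, q, s}

For each x ∈ X, list the open sets U ∈ τ with x ∈ U, then check whether U ∩ (A ∖ {x}) ≠ ∅ for every such U.
  x = p: opens ∋ x are {p, q, s}, {p, q, r, s}; each meets A ∖ {p}, so x IS a limit point.
  x = q: opens ∋ x are {p, q, s}, {p, q, r, s}; each meets A ∖ {q}, so x IS a limit point.
  x = r: open {r} ∋ x has {r} ∩ (A ∖ {r}) = ∅, so x is NOT a limit point.
  x = s: opens ∋ x are {p, q, s}, {p, q, r, s}; each meets A ∖ {s}, so x IS a limit point.
Collecting: A' = {p, q, s}.


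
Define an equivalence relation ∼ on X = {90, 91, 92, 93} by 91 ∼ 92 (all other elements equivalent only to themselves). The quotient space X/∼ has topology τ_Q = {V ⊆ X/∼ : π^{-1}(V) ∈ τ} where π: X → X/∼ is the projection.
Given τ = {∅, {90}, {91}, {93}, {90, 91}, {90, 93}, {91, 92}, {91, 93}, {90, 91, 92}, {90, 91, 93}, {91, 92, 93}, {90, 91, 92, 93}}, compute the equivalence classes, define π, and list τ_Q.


X/∼ = {[90], [91=92], [93]}; |τ_Q| = 8.

Equivalence classes: [90], [91=92], [93].
Quotient map π: X → X/∼ sends 90 ↦ [90], 91 ↦ [91=92], 92 ↦ [91=92], 93 ↦ [93].
For each subset V ⊆ X/∼, compute π^{-1}(V) ⊆ X and check whether π^{-1}(V) ∈ τ. V is open in τ_Q iff π^{-1}(V) ∈ τ.
  V = {}: π^{-1}(V) = ∅ ∈ τ ✓.
  V = {[90]}: π^{-1}(V) = {90} ∈ τ ✓.
  V = {[91=92]}: π^{-1}(V) = {91, 92} ∈ τ ✓.
  V = {[90], [91=92]}: π^{-1}(V) = {90, 91, 92} ∈ τ ✓.
  V = {[93]}: π^{-1}(V) = {93} ∈ τ ✓.
  V = {[90], [93]}: π^{-1}(V) = {90, 93} ∈ τ ✓.
  V = {[91=92], [93]}: π^{-1}(V) = {91, 92, 93} ∈ τ ✓.
  V = {[90], [91=92], [93]}: π^{-1}(V) = {90, 91, 92, 93} ∈ τ ✓.
Open sets in the quotient: τ_Q = {{}, {[90]}, {[91=92]}, {[90], [91=92]}, {[93]}, {[90], [93]}, {[91=92], [93]}, {[90], [91=92], [93]}} (8 elements).


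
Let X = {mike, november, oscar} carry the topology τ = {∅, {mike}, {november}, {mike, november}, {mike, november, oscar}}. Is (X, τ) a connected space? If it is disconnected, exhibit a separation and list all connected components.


(X, τ) is connected.

Find clopen sets (U ∈ τ with X ∖ U ∈ τ):
  U = ∅, X ∖ U = {mike, november, oscar} — both open, so U is clopen.
  U = {mike, november, oscar}, X ∖ U = ∅ — both open, so U is clopen.
Only trivial clopens (∅ and X) exist, so (X, τ) is connected.
Compute connected components by grouping points that agree on all clopens:
  component: {mike, november, oscar}


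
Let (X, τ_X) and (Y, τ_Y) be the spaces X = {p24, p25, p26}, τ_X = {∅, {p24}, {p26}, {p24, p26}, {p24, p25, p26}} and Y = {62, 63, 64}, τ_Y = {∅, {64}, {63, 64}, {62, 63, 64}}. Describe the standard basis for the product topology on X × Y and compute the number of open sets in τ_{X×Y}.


Basis B = {∅ × ∅, {p24} × {64}, {p26} × {64}, {p24} × {63, 64}, {p24, p26} × {64}, {p26} × {63, 64}, {p24} × {62, 63, 64}, {p24, p25, p26} × {64}, {p26} × {62, 63, 64}, {p24, p26} × {63, 64}, {p24, p26} × {62, 63, 64}, {p24, p25, p26} × {63, 64}, {p24, p25, p26} × {62, 63, 64}}; |τ_{X×Y}| = 30.

Enumerate products U × V with U ∈ τ_X, V ∈ τ_Y (deduplicated):
  ∅ × ∅ = {} (∅)
  {p24} × {64} = {(p24,64)}
  {p26} × {64} = {(p26,64)}
  {p24} × {63, 64} = {(p24,63), (p24,64)}
  {p24, p26} × {64} = {(p24,64), (p26,64)}
  {p26} × {63, 64} = {(p26,63), (p26,64)}
  {p24} × {62, 63, 64} = {(p24,62), (p24,63), (p24,64)}
  {p24, p25, p26} × {64} = {(p24,64), (p25,64), (p26,64)}
  {p26} × {62, 63, 64} = {(p26,62), (p26,63), (p26,64)}
  {p24, p26} × {63, 64} = {(p24,63), (p24,64), (p26,63), (p26,64)}
  {p24, p26} × {62, 63, 64} = {(p24,62), (p24,63), (p24,64), (p26,62), (p26,63), (p26,64)}
  {p24, p25, p26} × {63, 64} = {(p24,63), (p24,64), (p25,63), (p25,64), (p26,63), (p26,64)}
  {p24, p25, p26} × {62, 63, 64} = {(p24,62), (p24,63), (p24,64), (p25,62), (p25,63), (p25,64), (p26,62), (p26,63), (p26,64)}
These 13 distinct sets form the basis B.
Close under arbitrary unions to get τ_{X×Y}; counting gives |τ_{X×Y}| = 30.


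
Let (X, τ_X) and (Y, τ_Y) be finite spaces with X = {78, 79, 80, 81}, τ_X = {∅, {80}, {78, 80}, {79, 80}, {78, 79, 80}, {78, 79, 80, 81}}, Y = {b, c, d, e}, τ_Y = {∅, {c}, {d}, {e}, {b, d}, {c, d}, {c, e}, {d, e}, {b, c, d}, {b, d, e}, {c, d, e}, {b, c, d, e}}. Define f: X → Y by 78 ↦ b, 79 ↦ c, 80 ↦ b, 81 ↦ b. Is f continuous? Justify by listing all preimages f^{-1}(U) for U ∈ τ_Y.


f is NOT continuous.

Compute f^{-1}(U) for each U ∈ τ_Y:
  U = ∅: f^{-1}(U) = ∅ ∈ τ_X ✓.
  U = {c}: f^{-1}(U) = {79} ∉ τ_X ✗.
  U = {d}: f^{-1}(U) = ∅ ∈ τ_X ✓.
  U = {e}: f^{-1}(U) = ∅ ∈ τ_X ✓.
  U = {b, d}: f^{-1}(U) = {78, 80, 81} ∉ τ_X ✗.
  U = {c, d}: f^{-1}(U) = {79} ∉ τ_X ✗.
  U = {c, e}: f^{-1}(U) = {79} ∉ τ_X ✗.
  U = {d, e}: f^{-1}(U) = ∅ ∈ τ_X ✓.
  U = {b, c, d}: f^{-1}(U) = {78, 79, 80, 81} ∈ τ_X ✓.
  U = {b, d, e}: f^{-1}(U) = {78, 80, 81} ∉ τ_X ✗.
  U = {c, d, e}: f^{-1}(U) = {79} ∉ τ_X ✗.
  U = {b, c, d, e}: f^{-1}(U) = {78, 79, 80, 81} ∈ τ_X ✓.
Found U = {c} with f^{-1}(U) = {79} not in τ_X. Therefore f is NOT continuous.


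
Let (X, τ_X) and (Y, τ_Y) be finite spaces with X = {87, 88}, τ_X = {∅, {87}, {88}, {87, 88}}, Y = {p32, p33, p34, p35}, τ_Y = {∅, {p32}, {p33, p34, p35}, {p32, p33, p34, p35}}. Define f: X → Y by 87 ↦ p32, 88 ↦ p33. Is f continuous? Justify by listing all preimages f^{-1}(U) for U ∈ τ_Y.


f IS continuous.

Compute f^{-1}(U) for each U ∈ τ_Y:
  U = ∅: f^{-1}(U) = ∅ ∈ τ_X ✓.
  U = {p32}: f^{-1}(U) = {87} ∈ τ_X ✓.
  U = {p33, p34, p35}: f^{-1}(U) = {88} ∈ τ_X ✓.
  U = {p32, p33, p34, p35}: f^{-1}(U) = {87, 88} ∈ τ_X ✓.
Every preimage lies in τ_X, so f IS continuous.


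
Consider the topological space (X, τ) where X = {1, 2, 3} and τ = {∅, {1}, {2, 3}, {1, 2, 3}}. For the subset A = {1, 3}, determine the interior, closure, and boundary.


int(A) = {1}, cl(A) = {1, 2, 3}, ∂A = {2, 3}.

Closed sets in (X, τ) are complements of opens:
  closed(X, τ) = {∅, {1}, {2, 3}, {1, 2, 3}}.
int(A) = ⋃ {U ∈ τ : U ⊆ A}. Opens contained in A: ∅, {1}.
Taking the union of these: int(A) = {1}.
cl(A) = ⋂ {C closed : A ⊆ C}. Closed sets containing A: {1, 2, 3}.
Intersecting these: cl(A) = {1, 2, 3}.
∂A = cl(A) ∖ int(A) = {1, 2, 3} ∖ {1} = {2, 3}.


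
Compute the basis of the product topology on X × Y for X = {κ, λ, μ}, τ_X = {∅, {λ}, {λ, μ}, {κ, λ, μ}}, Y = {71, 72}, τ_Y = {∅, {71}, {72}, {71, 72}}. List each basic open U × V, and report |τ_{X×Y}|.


Basis B = {∅ × ∅, {λ} × {71}, {λ} × {72}, {λ} × {71, 72}, {λ, μ} × {71}, {λ, μ} × {72}, {κ, λ, μ} × {71}, {κ, λ, μ} × {72}, {λ, μ} × {71, 72}, {κ, λ, μ} × {71, 72}}; |τ_{X×Y}| = 16.

Enumerate products U × V with U ∈ τ_X, V ∈ τ_Y (deduplicated):
  ∅ × ∅ = {} (∅)
  {λ} × {71} = {(λ,71)}
  {λ} × {72} = {(λ,72)}
  {λ} × {71, 72} = {(λ,71), (λ,72)}
  {λ, μ} × {71} = {(λ,71), (μ,71)}
  {λ, μ} × {72} = {(λ,72), (μ,72)}
  {κ, λ, μ} × {71} = {(κ,71), (λ,71), (μ,71)}
  {κ, λ, μ} × {72} = {(κ,72), (λ,72), (μ,72)}
  {λ, μ} × {71, 72} = {(λ,71), (λ,72), (μ,71), (μ,72)}
  {κ, λ, μ} × {71, 72} = {(κ,71), (κ,72), (λ,71), (λ,72), (μ,71), (μ,72)}
These 10 distinct sets form the basis B.
Close under arbitrary unions to get τ_{X×Y}; counting gives |τ_{X×Y}| = 16.


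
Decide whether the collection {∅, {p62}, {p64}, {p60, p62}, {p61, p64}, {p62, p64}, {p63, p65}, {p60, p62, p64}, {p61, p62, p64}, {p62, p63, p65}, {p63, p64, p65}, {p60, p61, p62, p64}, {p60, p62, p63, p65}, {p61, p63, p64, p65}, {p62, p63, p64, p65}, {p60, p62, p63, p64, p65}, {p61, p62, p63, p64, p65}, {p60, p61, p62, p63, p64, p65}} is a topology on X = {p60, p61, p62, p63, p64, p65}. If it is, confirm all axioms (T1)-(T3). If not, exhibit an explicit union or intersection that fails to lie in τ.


τ IS a topology on X.

Axiom (T1): ∅ ∈ τ? Yes; X ∈ τ? Yes.
Axiom (T2/T3): check pairwise unions and intersections of members of τ.
All pairwise intersections and unions checked — each lies in τ. Therefore τ satisfies (T1), (T2), (T3): it IS a topology on X.


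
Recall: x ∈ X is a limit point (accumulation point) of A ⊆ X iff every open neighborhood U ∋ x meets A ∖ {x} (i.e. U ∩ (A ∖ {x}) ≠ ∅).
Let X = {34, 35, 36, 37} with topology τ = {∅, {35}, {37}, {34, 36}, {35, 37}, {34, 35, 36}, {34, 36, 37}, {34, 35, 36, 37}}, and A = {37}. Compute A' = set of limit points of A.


A' = ∅

For each x ∈ X, list the open sets U ∈ τ with x ∈ U, then check whether U ∩ (A ∖ {x}) ≠ ∅ for every such U.
  x = 34: open {34, 36} ∋ x has {34, 36} ∩ (A ∖ {34}) = ∅, so x is NOT a limit point.
  x = 35: open {35} ∋ x has {35} ∩ (A ∖ {35}) = ∅, so x is NOT a limit point.
  x = 36: open {34, 36} ∋ x has {34, 36} ∩ (A ∖ {36}) = ∅, so x is NOT a limit point.
  x = 37: open {37} ∋ x has {37} ∩ (A ∖ {37}) = ∅, so x is NOT a limit point.
Collecting: A' = ∅.


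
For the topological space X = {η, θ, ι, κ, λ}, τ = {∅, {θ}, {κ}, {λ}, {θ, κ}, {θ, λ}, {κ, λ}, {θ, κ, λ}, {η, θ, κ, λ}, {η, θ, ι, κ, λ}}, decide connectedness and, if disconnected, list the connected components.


(X, τ) is connected.

Find clopen sets (U ∈ τ with X ∖ U ∈ τ):
  U = ∅, X ∖ U = {η, θ, ι, κ, λ} — both open, so U is clopen.
  U = {η, θ, ι, κ, λ}, X ∖ U = ∅ — both open, so U is clopen.
Only trivial clopens (∅ and X) exist, so (X, τ) is connected.
Compute connected components by grouping points that agree on all clopens:
  component: {η, θ, ι, κ, λ}


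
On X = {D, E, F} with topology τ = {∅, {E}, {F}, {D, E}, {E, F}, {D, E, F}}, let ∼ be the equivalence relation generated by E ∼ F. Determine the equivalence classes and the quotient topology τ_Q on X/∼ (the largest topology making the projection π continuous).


X/∼ = {[D], [E=F]}; |τ_Q| = 3.

Equivalence classes: [D], [E=F].
Quotient map π: X → X/∼ sends D ↦ [D], E ↦ [E=F], F ↦ [E=F].
For each subset V ⊆ X/∼, compute π^{-1}(V) ⊆ X and check whether π^{-1}(V) ∈ τ. V is open in τ_Q iff π^{-1}(V) ∈ τ.
  V = {}: π^{-1}(V) = ∅ ∈ τ ✓.
  V = {[D]}: π^{-1}(V) = {D} ∉ τ ✗.
  V = {[E=F]}: π^{-1}(V) = {E, F} ∈ τ ✓.
  V = {[D], [E=F]}: π^{-1}(V) = {D, E, F} ∈ τ ✓.
Open sets in the quotient: τ_Q = {{}, {[E=F]}, {[D], [E=F]}} (3 elements).


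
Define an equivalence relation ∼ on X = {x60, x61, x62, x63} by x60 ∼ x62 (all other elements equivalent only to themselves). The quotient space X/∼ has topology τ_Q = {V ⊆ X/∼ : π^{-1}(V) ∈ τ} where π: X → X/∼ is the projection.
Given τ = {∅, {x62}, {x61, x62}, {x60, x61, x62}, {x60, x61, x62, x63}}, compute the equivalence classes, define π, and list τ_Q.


X/∼ = {[x60=x62], [x61], [x63]}; |τ_Q| = 3.

Equivalence classes: [x60=x62], [x61], [x63].
Quotient map π: X → X/∼ sends x60 ↦ [x60=x62], x61 ↦ [x61], x62 ↦ [x60=x62], x63 ↦ [x63].
For each subset V ⊆ X/∼, compute π^{-1}(V) ⊆ X and check whether π^{-1}(V) ∈ τ. V is open in τ_Q iff π^{-1}(V) ∈ τ.
  V = {}: π^{-1}(V) = ∅ ∈ τ ✓.
  V = {[x60=x62]}: π^{-1}(V) = {x60, x62} ∉ τ ✗.
  V = {[x61]}: π^{-1}(V) = {x61} ∉ τ ✗.
  V = {[x60=x62], [x61]}: π^{-1}(V) = {x60, x61, x62} ∈ τ ✓.
  V = {[x63]}: π^{-1}(V) = {x63} ∉ τ ✗.
  V = {[x60=x62], [x63]}: π^{-1}(V) = {x60, x62, x63} ∉ τ ✗.
  V = {[x61], [x63]}: π^{-1}(V) = {x61, x63} ∉ τ ✗.
  V = {[x60=x62], [x61], [x63]}: π^{-1}(V) = {x60, x61, x62, x63} ∈ τ ✓.
Open sets in the quotient: τ_Q = {{}, {[x60=x62], [x61]}, {[x60=x62], [x61], [x63]}} (3 elements).


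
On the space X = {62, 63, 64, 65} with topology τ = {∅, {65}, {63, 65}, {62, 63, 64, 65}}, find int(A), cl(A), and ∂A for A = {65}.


int(A) = {65}, cl(A) = {62, 63, 64, 65}, ∂A = {62, 63, 64}.

Closed sets in (X, τ) are complements of opens:
  closed(X, τ) = {∅, {62, 64}, {62, 63, 64}, {62, 63, 64, 65}}.
int(A) = ⋃ {U ∈ τ : U ⊆ A}. Opens contained in A: ∅, {65}.
Taking the union of these: int(A) = {65}.
cl(A) = ⋂ {C closed : A ⊆ C}. Closed sets containing A: {62, 63, 64, 65}.
Intersecting these: cl(A) = {62, 63, 64, 65}.
∂A = cl(A) ∖ int(A) = {62, 63, 64, 65} ∖ {65} = {62, 63, 64}.


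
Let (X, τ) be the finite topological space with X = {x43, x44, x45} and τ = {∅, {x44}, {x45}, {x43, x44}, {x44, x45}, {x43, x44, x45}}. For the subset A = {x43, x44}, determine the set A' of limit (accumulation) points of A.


A' = {x43}

For each x ∈ X, list the open sets U ∈ τ with x ∈ U, then check whether U ∩ (A ∖ {x}) ≠ ∅ for every such U.
  x = x43: opens ∋ x are {x43, x44}, {x43, x44, x45}; each meets A ∖ {x43}, so x IS a limit point.
  x = x44: open {x44} ∋ x has {x44} ∩ (A ∖ {x44}) = ∅, so x is NOT a limit point.
  x = x45: open {x45} ∋ x has {x45} ∩ (A ∖ {x45}) = ∅, so x is NOT a limit point.
Collecting: A' = {x43}.


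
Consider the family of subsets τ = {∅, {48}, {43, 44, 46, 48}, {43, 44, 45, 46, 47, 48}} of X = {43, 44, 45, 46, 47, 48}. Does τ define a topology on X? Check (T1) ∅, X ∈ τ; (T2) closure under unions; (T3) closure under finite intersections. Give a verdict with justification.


τ IS a topology on X.

Axiom (T1): ∅ ∈ τ? Yes; X ∈ τ? Yes.
Axiom (T2/T3): check pairwise unions and intersections of members of τ.
All pairwise intersections and unions checked — each lies in τ. Therefore τ satisfies (T1), (T2), (T3): it IS a topology on X.


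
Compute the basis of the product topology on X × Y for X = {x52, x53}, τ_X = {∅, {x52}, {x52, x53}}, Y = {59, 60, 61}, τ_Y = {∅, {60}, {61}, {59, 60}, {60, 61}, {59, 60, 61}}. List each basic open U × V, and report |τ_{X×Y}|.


Basis B = {∅ × ∅, {x52} × {60}, {x52} × {61}, {x52} × {59, 60}, {x52} × {60, 61}, {x52, x53} × {60}, {x52, x53} × {61}, {x52} × {59, 60, 61}, {x52, x53} × {59, 60}, {x52, x53} × {60, 61}, {x52, x53} × {59, 60, 61}}; |τ_{X×Y}| = 18.

Enumerate products U × V with U ∈ τ_X, V ∈ τ_Y (deduplicated):
  ∅ × ∅ = {} (∅)
  {x52} × {60} = {(x52,60)}
  {x52} × {61} = {(x52,61)}
  {x52} × {59, 60} = {(x52,59), (x52,60)}
  {x52} × {60, 61} = {(x52,60), (x52,61)}
  {x52, x53} × {60} = {(x52,60), (x53,60)}
  {x52, x53} × {61} = {(x52,61), (x53,61)}
  {x52} × {59, 60, 61} = {(x52,59), (x52,60), (x52,61)}
  {x52, x53} × {59, 60} = {(x52,59), (x52,60), (x53,59), (x53,60)}
  {x52, x53} × {60, 61} = {(x52,60), (x52,61), (x53,60), (x53,61)}
  {x52, x53} × {59, 60, 61} = {(x52,59), (x52,60), (x52,61), (x53,59), (x53,60), (x53,61)}
These 11 distinct sets form the basis B.
Close under arbitrary unions to get τ_{X×Y}; counting gives |τ_{X×Y}| = 18.
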